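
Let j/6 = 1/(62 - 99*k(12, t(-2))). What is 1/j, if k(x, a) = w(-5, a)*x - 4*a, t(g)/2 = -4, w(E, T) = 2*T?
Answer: 7951/3 ≈ 2650.3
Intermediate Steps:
t(g) = -8 (t(g) = 2*(-4) = -8)
k(x, a) = -4*a + 2*a*x (k(x, a) = (2*a)*x - 4*a = 2*a*x - 4*a = -4*a + 2*a*x)
j = 3/7951 (j = 6/(62 - 198*(-8)*(-2 + 12)) = 6/(62 - 198*(-8)*10) = 6/(62 - 99*(-160)) = 6/(62 + 15840) = 6/15902 = 6*(1/15902) = 3/7951 ≈ 0.00037731)
1/j = 1/(3/7951) = 7951/3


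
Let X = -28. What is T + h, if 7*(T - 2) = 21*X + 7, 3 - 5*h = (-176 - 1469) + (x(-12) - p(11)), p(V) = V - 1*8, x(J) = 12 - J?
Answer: 1222/5 ≈ 244.40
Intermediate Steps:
p(V) = -8 + V (p(V) = V - 8 = -8 + V)
h = 1627/5 (h = 3/5 - ((-176 - 1469) + ((12 - 1*(-12)) - (-8 + 11)))/5 = 3/5 - (-1645 + ((12 + 12) - 1*3))/5 = 3/5 - (-1645 + (24 - 3))/5 = 3/5 - (-1645 + 21)/5 = 3/5 - 1/5*(-1624) = 3/5 + 1624/5 = 1627/5 ≈ 325.40)
T = -81 (T = 2 + (21*(-28) + 7)/7 = 2 + (-588 + 7)/7 = 2 + (1/7)*(-581) = 2 - 83 = -81)
T + h = -81 + 1627/5 = 1222/5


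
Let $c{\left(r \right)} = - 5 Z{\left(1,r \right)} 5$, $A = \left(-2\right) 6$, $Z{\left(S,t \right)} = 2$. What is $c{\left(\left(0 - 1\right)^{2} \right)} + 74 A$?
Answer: $-938$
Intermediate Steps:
$A = -12$
$c{\left(r \right)} = -50$ ($c{\left(r \right)} = \left(-5\right) 2 \cdot 5 = \left(-10\right) 5 = -50$)
$c{\left(\left(0 - 1\right)^{2} \right)} + 74 A = -50 + 74 \left(-12\right) = -50 - 888 = -938$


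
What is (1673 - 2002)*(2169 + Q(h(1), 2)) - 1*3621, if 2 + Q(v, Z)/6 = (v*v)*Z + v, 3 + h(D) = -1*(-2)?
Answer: -715248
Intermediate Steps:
h(D) = -1 (h(D) = -3 - 1*(-2) = -3 + 2 = -1)
Q(v, Z) = -12 + 6*v + 6*Z*v² (Q(v, Z) = -12 + 6*((v*v)*Z + v) = -12 + 6*(v²*Z + v) = -12 + 6*(Z*v² + v) = -12 + 6*(v + Z*v²) = -12 + (6*v + 6*Z*v²) = -12 + 6*v + 6*Z*v²)
(1673 - 2002)*(2169 + Q(h(1), 2)) - 1*3621 = (1673 - 2002)*(2169 + (-12 + 6*(-1) + 6*2*(-1)²)) - 1*3621 = -329*(2169 + (-12 - 6 + 6*2*1)) - 3621 = -329*(2169 + (-12 - 6 + 12)) - 3621 = -329*(2169 - 6) - 3621 = -329*2163 - 3621 = -711627 - 3621 = -715248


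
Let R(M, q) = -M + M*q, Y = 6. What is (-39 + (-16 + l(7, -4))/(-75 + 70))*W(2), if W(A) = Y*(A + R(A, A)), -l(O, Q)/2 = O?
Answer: -792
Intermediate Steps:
l(O, Q) = -2*O
W(A) = 6*A + 6*A*(-1 + A) (W(A) = 6*(A + A*(-1 + A)) = 6*A + 6*A*(-1 + A))
(-39 + (-16 + l(7, -4))/(-75 + 70))*W(2) = (-39 + (-16 - 2*7)/(-75 + 70))*(6*2²) = (-39 + (-16 - 14)/(-5))*(6*4) = (-39 - 30*(-⅕))*24 = (-39 + 6)*24 = -33*24 = -792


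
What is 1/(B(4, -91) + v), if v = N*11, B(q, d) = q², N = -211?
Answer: -1/2305 ≈ -0.00043384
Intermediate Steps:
v = -2321 (v = -211*11 = -2321)
1/(B(4, -91) + v) = 1/(4² - 2321) = 1/(16 - 2321) = 1/(-2305) = -1/2305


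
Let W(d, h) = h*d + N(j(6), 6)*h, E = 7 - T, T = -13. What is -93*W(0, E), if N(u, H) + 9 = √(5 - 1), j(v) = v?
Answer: 13020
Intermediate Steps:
N(u, H) = -7 (N(u, H) = -9 + √(5 - 1) = -9 + √4 = -9 + 2 = -7)
E = 20 (E = 7 - 1*(-13) = 7 + 13 = 20)
W(d, h) = -7*h + d*h (W(d, h) = h*d - 7*h = d*h - 7*h = -7*h + d*h)
-93*W(0, E) = -1860*(-7 + 0) = -1860*(-7) = -93*(-140) = 13020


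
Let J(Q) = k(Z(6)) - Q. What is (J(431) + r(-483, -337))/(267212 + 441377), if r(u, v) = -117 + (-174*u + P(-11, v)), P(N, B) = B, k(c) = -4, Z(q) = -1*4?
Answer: 1697/14461 ≈ 0.11735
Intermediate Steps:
Z(q) = -4
J(Q) = -4 - Q
r(u, v) = -117 + v - 174*u (r(u, v) = -117 + (-174*u + v) = -117 + (v - 174*u) = -117 + v - 174*u)
(J(431) + r(-483, -337))/(267212 + 441377) = ((-4 - 1*431) + (-117 - 337 - 174*(-483)))/(267212 + 441377) = ((-4 - 431) + (-117 - 337 + 84042))/708589 = (-435 + 83588)*(1/708589) = 83153*(1/708589) = 1697/14461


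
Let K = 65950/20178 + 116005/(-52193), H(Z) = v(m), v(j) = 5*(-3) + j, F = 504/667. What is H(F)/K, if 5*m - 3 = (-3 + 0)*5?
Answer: -2411160021/144918350 ≈ -16.638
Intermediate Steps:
F = 504/667 (F = 504*(1/667) = 504/667 ≈ 0.75562)
m = -12/5 (m = ⅗ + ((-3 + 0)*5)/5 = ⅗ + (-3*5)/5 = ⅗ + (⅕)*(-15) = ⅗ - 3 = -12/5 ≈ -2.4000)
v(j) = -15 + j
H(Z) = -87/5 (H(Z) = -15 - 12/5 = -87/5)
K = 28983670/27714483 (K = 65950*(1/20178) + 116005*(-1/52193) = 32975/10089 - 116005/52193 = 28983670/27714483 ≈ 1.0458)
H(F)/K = -87/(5*28983670/27714483) = -87/5*27714483/28983670 = -2411160021/144918350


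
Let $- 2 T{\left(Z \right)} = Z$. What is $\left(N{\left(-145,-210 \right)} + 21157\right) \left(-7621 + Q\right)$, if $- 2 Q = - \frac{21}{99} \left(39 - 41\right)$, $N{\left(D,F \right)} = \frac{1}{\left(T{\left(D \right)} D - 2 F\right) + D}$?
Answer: $- \frac{4357887104380}{27027} \approx -1.6124 \cdot 10^{8}$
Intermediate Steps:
$T{\left(Z \right)} = - \frac{Z}{2}$
$N{\left(D,F \right)} = \frac{1}{D - 2 F - \frac{D^{2}}{2}}$ ($N{\left(D,F \right)} = \frac{1}{\left(- \frac{D}{2} D - 2 F\right) + D} = \frac{1}{\left(- \frac{D^{2}}{2} - 2 F\right) + D} = \frac{1}{\left(- 2 F - \frac{D^{2}}{2}\right) + D} = \frac{1}{D - 2 F - \frac{D^{2}}{2}}$)
$Q = - \frac{7}{33}$ ($Q = - \frac{- \frac{21}{99} \left(39 - 41\right)}{2} = - \frac{\left(-21\right) \frac{1}{99} \left(-2\right)}{2} = - \frac{\left(- \frac{7}{33}\right) \left(-2\right)}{2} = \left(- \frac{1}{2}\right) \frac{14}{33} = - \frac{7}{33} \approx -0.21212$)
$\left(N{\left(-145,-210 \right)} + 21157\right) \left(-7621 + Q\right) = \left(\frac{2}{- \left(-145\right)^{2} - -840 + 2 \left(-145\right)} + 21157\right) \left(-7621 - \frac{7}{33}\right) = \left(\frac{2}{\left(-1\right) 21025 + 840 - 290} + 21157\right) \left(- \frac{251500}{33}\right) = \left(\frac{2}{-21025 + 840 - 290} + 21157\right) \left(- \frac{251500}{33}\right) = \left(\frac{2}{-20475} + 21157\right) \left(- \frac{251500}{33}\right) = \left(2 \left(- \frac{1}{20475}\right) + 21157\right) \left(- \frac{251500}{33}\right) = \left(- \frac{2}{20475} + 21157\right) \left(- \frac{251500}{33}\right) = \frac{433189573}{20475} \left(- \frac{251500}{33}\right) = - \frac{4357887104380}{27027}$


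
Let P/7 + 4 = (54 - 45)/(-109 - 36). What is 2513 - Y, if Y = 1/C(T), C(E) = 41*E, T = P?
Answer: 424805204/169043 ≈ 2513.0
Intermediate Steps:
P = -4123/145 (P = -28 + 7*((54 - 45)/(-109 - 36)) = -28 + 7*(9/(-145)) = -28 + 7*(9*(-1/145)) = -28 + 7*(-9/145) = -28 - 63/145 = -4123/145 ≈ -28.434)
T = -4123/145 ≈ -28.434
Y = -145/169043 (Y = 1/(41*(-4123/145)) = 1/(-169043/145) = -145/169043 ≈ -0.00085777)
2513 - Y = 2513 - 1*(-145/169043) = 2513 + 145/169043 = 424805204/169043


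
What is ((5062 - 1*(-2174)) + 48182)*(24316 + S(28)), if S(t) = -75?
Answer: 1343387738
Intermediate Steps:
((5062 - 1*(-2174)) + 48182)*(24316 + S(28)) = ((5062 - 1*(-2174)) + 48182)*(24316 - 75) = ((5062 + 2174) + 48182)*24241 = (7236 + 48182)*24241 = 55418*24241 = 1343387738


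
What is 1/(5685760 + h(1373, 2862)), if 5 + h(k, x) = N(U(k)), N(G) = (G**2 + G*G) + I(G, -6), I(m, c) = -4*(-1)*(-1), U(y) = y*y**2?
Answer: 1/13398408634369689129 ≈ 7.4636e-20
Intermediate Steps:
U(y) = y**3
I(m, c) = -4 (I(m, c) = 4*(-1) = -4)
N(G) = -4 + 2*G**2 (N(G) = (G**2 + G*G) - 4 = (G**2 + G**2) - 4 = 2*G**2 - 4 = -4 + 2*G**2)
h(k, x) = -9 + 2*k**6 (h(k, x) = -5 + (-4 + 2*(k**3)**2) = -5 + (-4 + 2*k**6) = -9 + 2*k**6)
1/(5685760 + h(1373, 2862)) = 1/(5685760 + (-9 + 2*1373**6)) = 1/(5685760 + (-9 + 2*6699204317182001689)) = 1/(5685760 + (-9 + 13398408634364003378)) = 1/(5685760 + 13398408634364003369) = 1/13398408634369689129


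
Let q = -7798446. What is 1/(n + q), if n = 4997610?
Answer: -1/2800836 ≈ -3.5704e-7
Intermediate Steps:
1/(n + q) = 1/(4997610 - 7798446) = 1/(-2800836) = -1/2800836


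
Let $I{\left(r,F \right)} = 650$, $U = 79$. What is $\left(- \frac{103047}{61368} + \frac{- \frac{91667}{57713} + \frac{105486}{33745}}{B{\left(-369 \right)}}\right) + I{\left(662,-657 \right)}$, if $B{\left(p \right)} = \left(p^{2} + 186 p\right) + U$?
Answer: $\frac{873069942625058913789}{1346663356956921080} \approx 648.32$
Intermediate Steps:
$B{\left(p \right)} = 79 + p^{2} + 186 p$ ($B{\left(p \right)} = \left(p^{2} + 186 p\right) + 79 = 79 + p^{2} + 186 p$)
$\left(- \frac{103047}{61368} + \frac{- \frac{91667}{57713} + \frac{105486}{33745}}{B{\left(-369 \right)}}\right) + I{\left(662,-657 \right)} = \left(- \frac{103047}{61368} + \frac{- \frac{91667}{57713} + \frac{105486}{33745}}{79 + \left(-369\right)^{2} + 186 \left(-369\right)}\right) + 650 = \left(\left(-103047\right) \frac{1}{61368} + \frac{\left(-91667\right) \frac{1}{57713} + 105486 \cdot \frac{1}{33745}}{79 + 136161 - 68634}\right) + 650 = \left(- \frac{34349}{20456} + \frac{- \frac{91667}{57713} + \frac{105486}{33745}}{67606}\right) + 650 = \left(- \frac{34349}{20456} + \frac{2994610603}{1947525185} \cdot \frac{1}{67606}\right) + 650 = \left(- \frac{34349}{20456} + \frac{2994610603}{131664387657110}\right) + 650 = - \frac{2261239396939788211}{1346663356956921080} + 650 = \frac{873069942625058913789}{1346663356956921080}$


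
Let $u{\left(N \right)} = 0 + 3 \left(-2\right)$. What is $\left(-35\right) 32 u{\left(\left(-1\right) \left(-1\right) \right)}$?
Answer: $6720$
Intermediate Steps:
$u{\left(N \right)} = -6$ ($u{\left(N \right)} = 0 - 6 = -6$)
$\left(-35\right) 32 u{\left(\left(-1\right) \left(-1\right) \right)} = \left(-35\right) 32 \left(-6\right) = \left(-1120\right) \left(-6\right) = 6720$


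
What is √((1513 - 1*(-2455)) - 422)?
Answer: 3*√394 ≈ 59.548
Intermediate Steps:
√((1513 - 1*(-2455)) - 422) = √((1513 + 2455) - 422) = √(3968 - 422) = √3546 = 3*√394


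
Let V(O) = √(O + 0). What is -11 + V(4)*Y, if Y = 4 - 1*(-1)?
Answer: -1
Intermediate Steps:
V(O) = √O
Y = 5 (Y = 4 + 1 = 5)
-11 + V(4)*Y = -11 + √4*5 = -11 + 2*5 = -11 + 10 = -1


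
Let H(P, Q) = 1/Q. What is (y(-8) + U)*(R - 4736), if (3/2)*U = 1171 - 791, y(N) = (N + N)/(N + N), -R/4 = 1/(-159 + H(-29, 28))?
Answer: -5361301904/4451 ≈ -1.2045e+6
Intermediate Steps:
R = 112/4451 (R = -4/(-159 + 1/28) = -4/(-4451/28) = -4*(-28/4451) = 112/4451 ≈ 0.025163)
y(N) = 1 (y(N) = (2*N)/((2*N)) = (2*N)*(1/(2*N)) = 1)
U = 760/3 (U = 2*(1171 - 791)/3 = (2/3)*380 = 760/3 ≈ 253.33)
(y(-8) + U)*(R - 4736) = (1 + 760/3)*(112/4451 - 4736) = (763/3)*(-21079824/4451) = -5361301904/4451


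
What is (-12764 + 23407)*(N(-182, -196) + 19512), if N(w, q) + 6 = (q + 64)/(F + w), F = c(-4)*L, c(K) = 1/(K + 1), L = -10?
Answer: 27819769629/134 ≈ 2.0761e+8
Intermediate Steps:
c(K) = 1/(1 + K)
F = 10/3 (F = -10/(1 - 4) = -10/(-3) = -⅓*(-10) = 10/3 ≈ 3.3333)
N(w, q) = -6 + (64 + q)/(10/3 + w) (N(w, q) = -6 + (q + 64)/(10/3 + w) = -6 + (64 + q)/(10/3 + w))
(-12764 + 23407)*(N(-182, -196) + 19512) = (-12764 + 23407)*(3*(44 - 196 - 6*(-182))/(10 + 3*(-182)) + 19512) = 10643*(3*(44 - 196 + 1092)/(10 - 546) + 19512) = 10643*(3*940/(-536) + 19512) = 10643*(3*(-1/536)*940 + 19512) = 10643*(-705/134 + 19512) = 10643*(2613903/134) = 27819769629/134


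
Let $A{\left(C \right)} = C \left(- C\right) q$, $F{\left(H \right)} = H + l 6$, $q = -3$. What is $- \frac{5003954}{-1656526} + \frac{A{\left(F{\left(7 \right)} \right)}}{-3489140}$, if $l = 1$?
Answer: $\frac{8729328100439}{2889925563820} \approx 3.0206$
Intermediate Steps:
$F{\left(H \right)} = 6 + H$ ($F{\left(H \right)} = H + 1 \cdot 6 = H + 6 = 6 + H$)
$A{\left(C \right)} = 3 C^{2}$ ($A{\left(C \right)} = C \left(- C\right) \left(-3\right) = - C^{2} \left(-3\right) = 3 C^{2}$)
$- \frac{5003954}{-1656526} + \frac{A{\left(F{\left(7 \right)} \right)}}{-3489140} = - \frac{5003954}{-1656526} + \frac{3 \left(6 + 7\right)^{2}}{-3489140} = \left(-5003954\right) \left(- \frac{1}{1656526}\right) + 3 \cdot 13^{2} \left(- \frac{1}{3489140}\right) = \frac{2501977}{828263} + 3 \cdot 169 \left(- \frac{1}{3489140}\right) = \frac{2501977}{828263} + 507 \left(- \frac{1}{3489140}\right) = \frac{2501977}{828263} - \frac{507}{3489140} = \frac{8729328100439}{2889925563820}$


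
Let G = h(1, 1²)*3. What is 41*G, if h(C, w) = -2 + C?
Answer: -123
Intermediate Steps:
G = -3 (G = (-2 + 1)*3 = -1*3 = -3)
41*G = 41*(-3) = -123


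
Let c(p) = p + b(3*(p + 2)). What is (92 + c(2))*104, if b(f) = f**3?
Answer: 189488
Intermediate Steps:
c(p) = p + (6 + 3*p)**3 (c(p) = p + (3*(p + 2))**3 = p + (3*(2 + p))**3 = p + (6 + 3*p)**3)
(92 + c(2))*104 = (92 + (2 + 27*(2 + 2)**3))*104 = (92 + (2 + 27*4**3))*104 = (92 + (2 + 27*64))*104 = (92 + (2 + 1728))*104 = (92 + 1730)*104 = 1822*104 = 189488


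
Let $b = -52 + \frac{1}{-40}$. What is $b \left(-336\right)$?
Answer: $\frac{87402}{5} \approx 17480.0$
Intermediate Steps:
$b = - \frac{2081}{40}$ ($b = -52 - \frac{1}{40} = - \frac{2081}{40} \approx -52.025$)
$b \left(-336\right) = \left(- \frac{2081}{40}\right) \left(-336\right) = \frac{87402}{5}$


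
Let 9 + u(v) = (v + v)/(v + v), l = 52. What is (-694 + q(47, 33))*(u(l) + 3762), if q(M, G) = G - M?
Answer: -2657832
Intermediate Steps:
u(v) = -8 (u(v) = -9 + (v + v)/(v + v) = -9 + (2*v)/((2*v)) = -9 + (2*v)*(1/(2*v)) = -9 + 1 = -8)
(-694 + q(47, 33))*(u(l) + 3762) = (-694 + (33 - 1*47))*(-8 + 3762) = (-694 + (33 - 47))*3754 = (-694 - 14)*3754 = -708*3754 = -2657832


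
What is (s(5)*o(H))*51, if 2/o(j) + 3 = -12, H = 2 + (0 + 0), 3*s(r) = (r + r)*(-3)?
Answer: 68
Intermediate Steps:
s(r) = -2*r (s(r) = ((r + r)*(-3))/3 = ((2*r)*(-3))/3 = (-6*r)/3 = -2*r)
H = 2 (H = 2 + 0 = 2)
o(j) = -2/15 (o(j) = 2/(-3 - 12) = 2/(-15) = 2*(-1/15) = -2/15)
(s(5)*o(H))*51 = (-2*5*(-2/15))*51 = -10*(-2/15)*51 = (4/3)*51 = 68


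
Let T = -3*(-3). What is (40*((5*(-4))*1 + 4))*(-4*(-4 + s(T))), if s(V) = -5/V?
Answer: -104960/9 ≈ -11662.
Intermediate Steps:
T = 9
(40*((5*(-4))*1 + 4))*(-4*(-4 + s(T))) = (40*((5*(-4))*1 + 4))*(-4*(-4 - 5/9)) = (40*(-20*1 + 4))*(-4*(-4 - 5*⅑)) = (40*(-20 + 4))*(-4*(-4 - 5/9)) = (40*(-16))*(-4*(-41/9)) = -640*164/9 = -104960/9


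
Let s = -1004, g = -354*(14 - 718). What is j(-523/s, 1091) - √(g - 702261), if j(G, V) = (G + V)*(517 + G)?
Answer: 569413022217/1008016 - I*√453045 ≈ 5.6489e+5 - 673.09*I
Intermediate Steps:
g = 249216 (g = -354*(-704) = 249216)
j(G, V) = (517 + G)*(G + V)
j(-523/s, 1091) - √(g - 702261) = ((-523/(-1004))² + 517*(-523/(-1004)) + 517*1091 - 523/(-1004)*1091) - √(249216 - 702261) = ((-523*(-1/1004))² + 517*(-523*(-1/1004)) + 564047 - 523*(-1/1004)*1091) - √(-453045) = ((523/1004)² + 517*(523/1004) + 564047 + (523/1004)*1091) - I*√453045 = (273529/1008016 + 270391/1004 + 564047 + 570593/1004) - I*√453045 = 569413022217/1008016 - I*√453045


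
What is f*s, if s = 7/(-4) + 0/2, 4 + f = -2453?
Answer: 17199/4 ≈ 4299.8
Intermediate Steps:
f = -2457 (f = -4 - 2453 = -2457)
s = -7/4 (s = 7*(-¼) + 0*(½) = -7/4 + 0 = -7/4 ≈ -1.7500)
f*s = -2457*(-7/4) = 17199/4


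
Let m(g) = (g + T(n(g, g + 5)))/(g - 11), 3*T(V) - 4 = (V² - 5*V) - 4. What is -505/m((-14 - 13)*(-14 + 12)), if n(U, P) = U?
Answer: -21715/936 ≈ -23.200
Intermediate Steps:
T(V) = -5*V/3 + V²/3 (T(V) = 4/3 + ((V² - 5*V) - 4)/3 = 4/3 + (-4 + V² - 5*V)/3 = 4/3 + (-4/3 - 5*V/3 + V²/3) = -5*V/3 + V²/3)
m(g) = (g + g*(-5 + g)/3)/(-11 + g) (m(g) = (g + g*(-5 + g)/3)/(g - 11) = (g + g*(-5 + g)/3)/(-11 + g))
-505/m((-14 - 13)*(-14 + 12)) = -505*3*(-11 + (-14 - 13)*(-14 + 12))/((-14 - 13)*(-14 + 12)*(-2 + (-14 - 13)*(-14 + 12))) = -505*(-11 - 27*(-2))/(18*(-2 - 27*(-2))) = -505*(-11 + 54)/(18*(-2 + 54)) = -505/((⅓)*54*52/43) = -505/((⅓)*54*(1/43)*52) = -505/936/43 = -505*43/936 = -21715/936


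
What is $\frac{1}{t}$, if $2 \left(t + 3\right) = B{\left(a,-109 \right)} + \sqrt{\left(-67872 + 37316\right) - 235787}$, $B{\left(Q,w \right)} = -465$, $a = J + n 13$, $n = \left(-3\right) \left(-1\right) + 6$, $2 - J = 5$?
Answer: $- \frac{157}{81364} - \frac{i \sqrt{266343}}{244092} \approx -0.0019296 - 0.0021143 i$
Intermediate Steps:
$J = -3$ ($J = 2 - 5 = -3$)
$n = 9$ ($n = 3 + 6 = 9$)
$a = 114$ ($a = -3 + 9 \cdot 13 = -3 + 117 = 114$)
$t = - \frac{471}{2} + \frac{i \sqrt{266343}}{2}$ ($t = -3 + \frac{-465 + \sqrt{\left(-67872 + 37316\right) - 235787}}{2} = -3 + \frac{-465 + \sqrt{-30556 - 235787}}{2} = -3 + \frac{-465 + \sqrt{-266343}}{2} = -3 + \frac{-465 + i \sqrt{266343}}{2} = -3 - \left(\frac{465}{2} - \frac{i \sqrt{266343}}{2}\right) = - \frac{471}{2} + \frac{i \sqrt{266343}}{2} \approx -235.5 + 258.04 i$)
$\frac{1}{t} = \frac{1}{- \frac{471}{2} + \frac{i \sqrt{266343}}{2}}$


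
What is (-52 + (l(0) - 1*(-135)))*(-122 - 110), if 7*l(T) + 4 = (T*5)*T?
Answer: -133864/7 ≈ -19123.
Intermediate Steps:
l(T) = -4/7 + 5*T²/7 (l(T) = -4/7 + ((T*5)*T)/7 = -4/7 + ((5*T)*T)/7 = -4/7 + (5*T²)/7 = -4/7 + 5*T²/7)
(-52 + (l(0) - 1*(-135)))*(-122 - 110) = (-52 + ((-4/7 + (5/7)*0²) - 1*(-135)))*(-122 - 110) = (-52 + ((-4/7 + (5/7)*0) + 135))*(-232) = (-52 + ((-4/7 + 0) + 135))*(-232) = (-52 + (-4/7 + 135))*(-232) = (-52 + 941/7)*(-232) = (577/7)*(-232) = -133864/7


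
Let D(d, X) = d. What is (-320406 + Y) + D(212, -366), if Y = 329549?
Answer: 9355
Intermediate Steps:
(-320406 + Y) + D(212, -366) = (-320406 + 329549) + 212 = 9143 + 212 = 9355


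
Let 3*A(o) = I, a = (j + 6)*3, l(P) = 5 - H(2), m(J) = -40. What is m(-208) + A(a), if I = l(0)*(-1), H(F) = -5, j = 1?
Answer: -130/3 ≈ -43.333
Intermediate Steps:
l(P) = 10 (l(P) = 5 - 1*(-5) = 5 + 5 = 10)
a = 21 (a = (1 + 6)*3 = 7*3 = 21)
I = -10 (I = 10*(-1) = -10)
A(o) = -10/3 (A(o) = (⅓)*(-10) = -10/3)
m(-208) + A(a) = -40 - 10/3 = -130/3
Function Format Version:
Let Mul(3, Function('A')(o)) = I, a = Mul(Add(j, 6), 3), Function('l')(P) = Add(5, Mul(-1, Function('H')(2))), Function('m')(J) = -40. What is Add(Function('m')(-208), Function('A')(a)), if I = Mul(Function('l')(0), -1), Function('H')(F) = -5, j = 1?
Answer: Rational(-130, 3) ≈ -43.333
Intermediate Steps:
Function('l')(P) = 10 (Function('l')(P) = Add(5, Mul(-1, -5)) = Add(5, 5) = 10)
a = 21 (a = Mul(Add(1, 6), 3) = Mul(7, 3) = 21)
I = -10 (I = Mul(10, -1) = -10)
Function('A')(o) = Rational(-10, 3) (Function('A')(o) = Mul(Rational(1, 3), -10) = Rational(-10, 3))
Add(Function('m')(-208), Function('A')(a)) = Add(-40, Rational(-10, 3)) = Rational(-130, 3)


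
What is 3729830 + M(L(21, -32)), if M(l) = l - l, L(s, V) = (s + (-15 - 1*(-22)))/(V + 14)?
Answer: 3729830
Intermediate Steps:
L(s, V) = (7 + s)/(14 + V) (L(s, V) = (s + (-15 + 22))/(14 + V) = (s + 7)/(14 + V) = (7 + s)/(14 + V))
M(l) = 0
3729830 + M(L(21, -32)) = 3729830 + 0 = 3729830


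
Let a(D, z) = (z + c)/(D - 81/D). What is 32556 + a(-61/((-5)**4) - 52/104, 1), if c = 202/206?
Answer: 15649148815244/480683799 ≈ 32556.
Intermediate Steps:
c = 101/103 (c = 202*(1/206) = 101/103 ≈ 0.98058)
a(D, z) = (101/103 + z)/(D - 81/D) (a(D, z) = (z + 101/103)/(D - 81/D) = (101/103 + z)/(D - 81/D))
32556 + a(-61/((-5)**4) - 52/104, 1) = 32556 + (-61/((-5)**4) - 52/104)*(101 + 103*1)/(103*(-81 + (-61/((-5)**4) - 52/104)**2)) = 32556 + (-61/625 - 52*1/104)*(101 + 103)/(103*(-81 + (-61/625 - 52*1/104)**2)) = 32556 + (1/103)*(-61*1/625 - 1/2)*204/(-81 + (-61*1/625 - 1/2)**2) = 32556 + (1/103)*(-61/625 - 1/2)*204/(-81 + (-61/625 - 1/2)**2) = 32556 + (1/103)*(-747/1250)*204/(-81 + (-747/1250)**2) = 32556 + (1/103)*(-747/1250)*204/(-81 + 558009/1562500) = 32556 + (1/103)*(-747/1250)*204/(-126004491/1562500) = 32556 + (1/103)*(-747/1250)*(-1562500/126004491)*204 = 32556 + 7055000/480683799 = 15649148815244/480683799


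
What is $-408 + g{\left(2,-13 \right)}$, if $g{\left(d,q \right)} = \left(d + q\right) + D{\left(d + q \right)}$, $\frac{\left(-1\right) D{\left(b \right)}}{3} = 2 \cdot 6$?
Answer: $-455$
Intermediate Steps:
$D{\left(b \right)} = -36$ ($D{\left(b \right)} = - 3 \cdot 2 \cdot 6 = \left(-3\right) 12 = -36$)
$g{\left(d,q \right)} = -36 + d + q$ ($g{\left(d,q \right)} = \left(d + q\right) - 36 = -36 + d + q$)
$-408 + g{\left(2,-13 \right)} = -408 - 47 = -455$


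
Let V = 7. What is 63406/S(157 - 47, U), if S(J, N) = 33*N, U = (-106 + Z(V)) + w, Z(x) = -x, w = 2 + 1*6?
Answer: -9058/495 ≈ -18.299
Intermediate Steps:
w = 8 (w = 2 + 6 = 8)
U = -105 (U = (-106 - 1*7) + 8 = (-106 - 7) + 8 = -113 + 8 = -105)
63406/S(157 - 47, U) = 63406/((33*(-105))) = 63406/(-3465) = 63406*(-1/3465) = -9058/495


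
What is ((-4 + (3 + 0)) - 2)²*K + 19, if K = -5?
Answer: -26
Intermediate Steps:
((-4 + (3 + 0)) - 2)²*K + 19 = ((-4 + (3 + 0)) - 2)²*(-5) + 19 = ((-4 + 3) - 2)²*(-5) + 19 = (-1 - 2)²*(-5) + 19 = (-3)²*(-5) + 19 = 9*(-5) + 19 = -45 + 19 = -26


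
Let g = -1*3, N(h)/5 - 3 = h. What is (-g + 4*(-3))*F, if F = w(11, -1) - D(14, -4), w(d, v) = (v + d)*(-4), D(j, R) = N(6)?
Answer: 765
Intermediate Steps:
N(h) = 15 + 5*h
g = -3
D(j, R) = 45 (D(j, R) = 15 + 5*6 = 15 + 30 = 45)
w(d, v) = -4*d - 4*v (w(d, v) = (d + v)*(-4) = -4*d - 4*v)
F = -85 (F = (-4*11 - 4*(-1)) - 1*45 = (-44 + 4) - 45 = -40 - 45 = -85)
(-g + 4*(-3))*F = (-1*(-3) + 4*(-3))*(-85) = (3 - 12)*(-85) = -9*(-85) = 765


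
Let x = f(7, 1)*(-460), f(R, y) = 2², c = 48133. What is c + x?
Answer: 46293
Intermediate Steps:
f(R, y) = 4
x = -1840 (x = 4*(-460) = -1840)
c + x = 48133 - 1840 = 46293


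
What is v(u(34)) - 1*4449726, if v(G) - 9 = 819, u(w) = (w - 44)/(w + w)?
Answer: -4448898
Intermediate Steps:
u(w) = (-44 + w)/(2*w) (u(w) = (-44 + w)/((2*w)) = (-44 + w)*(1/(2*w)) = (-44 + w)/(2*w))
v(G) = 828 (v(G) = 9 + 819 = 828)
v(u(34)) - 1*4449726 = 828 - 1*4449726 = 828 - 4449726 = -4448898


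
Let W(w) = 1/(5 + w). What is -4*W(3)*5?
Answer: -5/2 ≈ -2.5000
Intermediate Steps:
-4*W(3)*5 = -4/(5 + 3)*5 = -4/8*5 = -4*⅛*5 = -½*5 = -5/2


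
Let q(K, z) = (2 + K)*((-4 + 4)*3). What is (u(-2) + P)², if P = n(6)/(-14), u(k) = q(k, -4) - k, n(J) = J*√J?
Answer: 250/49 - 12*√6/7 ≈ 0.90292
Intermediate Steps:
n(J) = J^(3/2)
q(K, z) = 0 (q(K, z) = (2 + K)*(0*3) = (2 + K)*0 = 0)
u(k) = -k (u(k) = 0 - k = -k)
P = -3*√6/7 (P = 6^(3/2)/(-14) = (6*√6)*(-1/14) = -3*√6/7 ≈ -1.0498)
(u(-2) + P)² = (-1*(-2) - 3*√6/7)² = (2 - 3*√6/7)²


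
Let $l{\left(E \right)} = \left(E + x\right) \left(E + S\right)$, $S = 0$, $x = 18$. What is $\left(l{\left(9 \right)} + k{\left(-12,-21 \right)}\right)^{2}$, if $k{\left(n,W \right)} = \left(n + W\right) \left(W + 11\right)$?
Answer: $328329$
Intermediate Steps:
$k{\left(n,W \right)} = \left(11 + W\right) \left(W + n\right)$ ($k{\left(n,W \right)} = \left(W + n\right) \left(11 + W\right) = \left(11 + W\right) \left(W + n\right)$)
$l{\left(E \right)} = E \left(18 + E\right)$ ($l{\left(E \right)} = \left(E + 18\right) \left(E + 0\right) = \left(18 + E\right) E = E \left(18 + E\right)$)
$\left(l{\left(9 \right)} + k{\left(-12,-21 \right)}\right)^{2} = \left(9 \left(18 + 9\right) + \left(\left(-21\right)^{2} + 11 \left(-21\right) + 11 \left(-12\right) - -252\right)\right)^{2} = \left(9 \cdot 27 + \left(441 - 231 - 132 + 252\right)\right)^{2} = \left(243 + 330\right)^{2} = 573^{2} = 328329$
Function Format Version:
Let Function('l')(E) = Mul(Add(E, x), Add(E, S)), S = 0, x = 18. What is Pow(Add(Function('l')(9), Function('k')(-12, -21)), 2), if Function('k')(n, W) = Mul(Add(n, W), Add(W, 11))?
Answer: 328329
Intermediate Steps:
Function('k')(n, W) = Mul(Add(11, W), Add(W, n)) (Function('k')(n, W) = Mul(Add(W, n), Add(11, W)) = Mul(Add(11, W), Add(W, n)))
Function('l')(E) = Mul(E, Add(18, E)) (Function('l')(E) = Mul(Add(E, 18), Add(E, 0)) = Mul(Add(18, E), E) = Mul(E, Add(18, E)))
Pow(Add(Function('l')(9), Function('k')(-12, -21)), 2) = Pow(Add(Mul(9, Add(18, 9)), Add(Pow(-21, 2), Mul(11, -21), Mul(11, -12), Mul(-21, -12))), 2) = Pow(Add(Mul(9, 27), Add(441, -231, -132, 252)), 2) = Pow(Add(243, 330), 2) = Pow(573, 2) = 328329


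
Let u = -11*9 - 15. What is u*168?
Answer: -19152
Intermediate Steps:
u = -114 (u = -99 - 15 = -114)
u*168 = -114*168 = -19152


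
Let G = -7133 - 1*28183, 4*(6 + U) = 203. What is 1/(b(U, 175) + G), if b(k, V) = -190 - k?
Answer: -4/142203 ≈ -2.8129e-5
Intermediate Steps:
U = 179/4 (U = -6 + (¼)*203 = -6 + 203/4 = 179/4 ≈ 44.750)
G = -35316 (G = -7133 - 28183 = -35316)
1/(b(U, 175) + G) = 1/((-190 - 1*179/4) - 35316) = 1/((-190 - 179/4) - 35316) = 1/(-939/4 - 35316) = 1/(-142203/4) = -4/142203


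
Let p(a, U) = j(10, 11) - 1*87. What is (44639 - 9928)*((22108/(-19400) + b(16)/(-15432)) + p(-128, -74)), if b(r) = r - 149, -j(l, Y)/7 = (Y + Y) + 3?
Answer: -341800779237977/37422600 ≈ -9.1335e+6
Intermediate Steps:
j(l, Y) = -21 - 14*Y (j(l, Y) = -7*((Y + Y) + 3) = -7*(2*Y + 3) = -7*(3 + 2*Y) = -21 - 14*Y)
b(r) = -149 + r
p(a, U) = -262 (p(a, U) = (-21 - 14*11) - 1*87 = (-21 - 154) - 87 = -175 - 87 = -262)
(44639 - 9928)*((22108/(-19400) + b(16)/(-15432)) + p(-128, -74)) = (44639 - 9928)*((22108/(-19400) + (-149 + 16)/(-15432)) - 262) = 34711*((22108*(-1/19400) - 133*(-1/15432)) - 262) = 34711*((-5527/4850 + 133/15432) - 262) = 34711*(-42323807/37422600 - 262) = 34711*(-9847045007/37422600) = -341800779237977/37422600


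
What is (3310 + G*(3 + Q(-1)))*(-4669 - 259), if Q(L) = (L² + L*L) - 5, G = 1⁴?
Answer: -16311680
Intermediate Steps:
G = 1
Q(L) = -5 + 2*L² (Q(L) = (L² + L²) - 5 = 2*L² - 5 = -5 + 2*L²)
(3310 + G*(3 + Q(-1)))*(-4669 - 259) = (3310 + 1*(3 + (-5 + 2*(-1)²)))*(-4669 - 259) = (3310 + 1*(3 + (-5 + 2*1)))*(-4928) = (3310 + 1*(3 + (-5 + 2)))*(-4928) = (3310 + 1*(3 - 3))*(-4928) = (3310 + 1*0)*(-4928) = (3310 + 0)*(-4928) = 3310*(-4928) = -16311680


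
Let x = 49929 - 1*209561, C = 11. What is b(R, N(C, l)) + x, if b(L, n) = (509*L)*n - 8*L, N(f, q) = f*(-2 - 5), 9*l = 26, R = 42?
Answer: -1806074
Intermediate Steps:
l = 26/9 (l = (1/9)*26 = 26/9 ≈ 2.8889)
N(f, q) = -7*f (N(f, q) = f*(-7) = -7*f)
b(L, n) = -8*L + 509*L*n (b(L, n) = 509*L*n - 8*L = -8*L + 509*L*n)
x = -159632 (x = 49929 - 209561 = -159632)
b(R, N(C, l)) + x = 42*(-8 + 509*(-7*11)) - 159632 = 42*(-8 + 509*(-77)) - 159632 = 42*(-8 - 39193) - 159632 = 42*(-39201) - 159632 = -1646442 - 159632 = -1806074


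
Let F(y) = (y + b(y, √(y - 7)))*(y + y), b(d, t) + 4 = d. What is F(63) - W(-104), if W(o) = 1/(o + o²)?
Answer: 164664863/10712 ≈ 15372.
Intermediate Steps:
b(d, t) = -4 + d
F(y) = 2*y*(-4 + 2*y) (F(y) = (y + (-4 + y))*(y + y) = (-4 + 2*y)*(2*y) = 2*y*(-4 + 2*y))
F(63) - W(-104) = 4*63*(-2 + 63) - 1/((-104)*(1 - 104)) = 4*63*61 - (-1)/(104*(-103)) = 15372 - (-1)*(-1)/(104*103) = 15372 - 1*1/10712 = 15372 - 1/10712 = 164664863/10712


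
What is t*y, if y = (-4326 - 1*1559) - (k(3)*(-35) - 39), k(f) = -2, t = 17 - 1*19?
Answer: 11832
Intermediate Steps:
t = -2 (t = 17 - 19 = -2)
y = -5916 (y = (-4326 - 1*1559) - (-2*(-35) - 39) = (-4326 - 1559) - (70 - 39) = -5885 - 1*31 = -5885 - 31 = -5916)
t*y = -2*(-5916) = 11832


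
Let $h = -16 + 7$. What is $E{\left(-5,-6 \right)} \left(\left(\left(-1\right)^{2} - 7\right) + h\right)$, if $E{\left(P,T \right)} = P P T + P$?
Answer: $2325$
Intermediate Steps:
$E{\left(P,T \right)} = P + T P^{2}$ ($E{\left(P,T \right)} = P^{2} T + P = T P^{2} + P = P + T P^{2}$)
$h = -9$
$E{\left(-5,-6 \right)} \left(\left(\left(-1\right)^{2} - 7\right) + h\right) = - 5 \left(1 - -30\right) \left(\left(\left(-1\right)^{2} - 7\right) - 9\right) = - 5 \left(1 + 30\right) \left(\left(1 - 7\right) - 9\right) = \left(-5\right) 31 \left(-6 - 9\right) = \left(-155\right) \left(-15\right) = 2325$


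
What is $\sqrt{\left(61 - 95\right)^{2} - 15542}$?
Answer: $i \sqrt{14386} \approx 119.94 i$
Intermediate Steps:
$\sqrt{\left(61 - 95\right)^{2} - 15542} = \sqrt{\left(-34\right)^{2} - 15542} = \sqrt{1156 - 15542} = \sqrt{-14386} = i \sqrt{14386}$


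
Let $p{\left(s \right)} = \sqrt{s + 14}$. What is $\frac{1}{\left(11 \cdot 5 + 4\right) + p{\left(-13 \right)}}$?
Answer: $\frac{1}{60} \approx 0.016667$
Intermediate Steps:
$p{\left(s \right)} = \sqrt{14 + s}$
$\frac{1}{\left(11 \cdot 5 + 4\right) + p{\left(-13 \right)}} = \frac{1}{\left(11 \cdot 5 + 4\right) + \sqrt{14 - 13}} = \frac{1}{\left(55 + 4\right) + \sqrt{1}} = \frac{1}{59 + 1} = \frac{1}{60}$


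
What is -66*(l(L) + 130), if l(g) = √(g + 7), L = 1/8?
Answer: -8580 - 33*√114/2 ≈ -8756.2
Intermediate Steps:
L = ⅛ ≈ 0.12500
l(g) = √(7 + g)
-66*(l(L) + 130) = -66*(√(7 + ⅛) + 130) = -66*(√(57/8) + 130) = -66*(√114/4 + 130) = -66*(130 + √114/4) = -8580 - 33*√114/2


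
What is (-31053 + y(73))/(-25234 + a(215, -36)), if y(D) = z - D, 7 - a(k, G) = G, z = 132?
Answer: 30994/25191 ≈ 1.2304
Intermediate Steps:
a(k, G) = 7 - G
y(D) = 132 - D
(-31053 + y(73))/(-25234 + a(215, -36)) = (-31053 + (132 - 1*73))/(-25234 + (7 - 1*(-36))) = (-31053 + (132 - 73))/(-25234 + (7 + 36)) = (-31053 + 59)/(-25234 + 43) = -30994/(-25191) = -30994*(-1/25191) = 30994/25191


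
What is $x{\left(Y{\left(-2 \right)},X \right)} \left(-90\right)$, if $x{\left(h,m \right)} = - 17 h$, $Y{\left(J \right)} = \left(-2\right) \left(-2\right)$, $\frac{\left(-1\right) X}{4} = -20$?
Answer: $6120$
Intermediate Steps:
$X = 80$ ($X = \left(-4\right) \left(-20\right) = 80$)
$Y{\left(J \right)} = 4$
$x{\left(Y{\left(-2 \right)},X \right)} \left(-90\right) = \left(-17\right) 4 \left(-90\right) = \left(-68\right) \left(-90\right) = 6120$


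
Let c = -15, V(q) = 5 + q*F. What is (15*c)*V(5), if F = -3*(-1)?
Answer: -4500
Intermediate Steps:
F = 3
V(q) = 5 + 3*q (V(q) = 5 + q*3 = 5 + 3*q)
(15*c)*V(5) = (15*(-15))*(5 + 3*5) = -225*(5 + 15) = -225*20 = -4500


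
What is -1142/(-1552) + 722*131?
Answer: 73396203/776 ≈ 94583.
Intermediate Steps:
-1142/(-1552) + 722*131 = -1142*(-1/1552) + 94582 = 571/776 + 94582 = 73396203/776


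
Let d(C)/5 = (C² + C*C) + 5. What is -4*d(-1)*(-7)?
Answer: 980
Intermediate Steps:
d(C) = 25 + 10*C² (d(C) = 5*((C² + C*C) + 5) = 5*((C² + C²) + 5) = 5*(2*C² + 5) = 5*(5 + 2*C²) = 25 + 10*C²)
-4*d(-1)*(-7) = -4*(25 + 10*(-1)²)*(-7) = -4*(25 + 10*1)*(-7) = -4*(25 + 10)*(-7) = -140*(-7) = -4*(-245) = 980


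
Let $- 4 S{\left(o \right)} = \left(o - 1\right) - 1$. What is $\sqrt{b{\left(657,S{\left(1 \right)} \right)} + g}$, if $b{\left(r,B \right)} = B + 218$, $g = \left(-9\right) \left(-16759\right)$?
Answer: $\frac{3 \sqrt{67133}}{2} \approx 388.65$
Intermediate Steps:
$S{\left(o \right)} = \frac{1}{2} - \frac{o}{4}$ ($S{\left(o \right)} = - \frac{\left(o - 1\right) - 1}{4} = - \frac{\left(-1 + o\right) - 1}{4} = - \frac{-2 + o}{4} = \frac{1}{2} - \frac{o}{4}$)
$g = 150831$
$b{\left(r,B \right)} = 218 + B$
$\sqrt{b{\left(657,S{\left(1 \right)} \right)} + g} = \sqrt{\left(218 + \left(\frac{1}{2} - \frac{1}{4}\right)\right) + 150831} = \sqrt{\left(218 + \frac{1}{4}\right) + 150831} = \sqrt{\frac{873}{4} + 150831} = \sqrt{\frac{604197}{4}} = \frac{3 \sqrt{67133}}{2}$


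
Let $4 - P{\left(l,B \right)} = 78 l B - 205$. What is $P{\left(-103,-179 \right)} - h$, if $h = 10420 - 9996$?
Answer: $-1438301$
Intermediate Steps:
$P{\left(l,B \right)} = 209 - 78 B l$ ($P{\left(l,B \right)} = 4 - \left(78 l B - 205\right) = 4 - \left(78 B l - 205\right) = 4 - \left(-205 + 78 B l\right) = 209 - 78 B l$)
$h = 424$
$P{\left(-103,-179 \right)} - h = \left(209 - \left(-13962\right) \left(-103\right)\right) - 424 = \left(209 - 1438086\right) - 424 = -1437877 - 424 = -1438301$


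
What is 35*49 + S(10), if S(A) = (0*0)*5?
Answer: 1715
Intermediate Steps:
S(A) = 0 (S(A) = 0*5 = 0)
35*49 + S(10) = 35*49 + 0 = 1715 + 0 = 1715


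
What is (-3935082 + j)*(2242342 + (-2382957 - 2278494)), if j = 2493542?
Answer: 3487242387860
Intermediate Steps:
(-3935082 + j)*(2242342 + (-2382957 - 2278494)) = (-3935082 + 2493542)*(2242342 + (-2382957 - 2278494)) = -1441540*(2242342 - 4661451) = -1441540*(-2419109) = 3487242387860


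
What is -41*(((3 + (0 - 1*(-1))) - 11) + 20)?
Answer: -533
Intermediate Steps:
-41*(((3 + (0 - 1*(-1))) - 11) + 20) = -41*(((3 + (0 + 1)) - 11) + 20) = -41*(((3 + 1) - 11) + 20) = -41*((4 - 11) + 20) = -41*(-7 + 20) = -41*13 = -1*533 = -533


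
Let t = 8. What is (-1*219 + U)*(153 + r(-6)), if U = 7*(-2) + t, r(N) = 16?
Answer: -38025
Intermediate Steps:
U = -6 (U = 7*(-2) + 8 = -14 + 8 = -6)
(-1*219 + U)*(153 + r(-6)) = (-1*219 - 6)*(153 + 16) = (-219 - 6)*169 = -225*169 = -38025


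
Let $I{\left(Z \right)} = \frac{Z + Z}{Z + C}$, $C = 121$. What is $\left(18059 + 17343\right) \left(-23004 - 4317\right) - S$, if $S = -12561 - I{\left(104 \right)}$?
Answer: $- \frac{217621233017}{225} \approx -9.6721 \cdot 10^{8}$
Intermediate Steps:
$I{\left(Z \right)} = \frac{2 Z}{121 + Z}$ ($I{\left(Z \right)} = \frac{Z + Z}{Z + 121} = \frac{2 Z}{121 + Z}$)
$S = - \frac{2826433}{225}$ ($S = -12561 - 2 \cdot 104 \frac{1}{121 + 104} = -12561 - 2 \cdot 104 \cdot \frac{1}{225} = -12561 - \frac{208}{225} = - \frac{2826433}{225} \approx -12562.0$)
$\left(18059 + 17343\right) \left(-23004 - 4317\right) - S = \left(18059 + 17343\right) \left(-23004 - 4317\right) - - \frac{2826433}{225} = 35402 \left(-27321\right) + \frac{2826433}{225} = -967218042 + \frac{2826433}{225} = - \frac{217621233017}{225}$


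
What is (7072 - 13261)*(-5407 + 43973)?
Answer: -238684974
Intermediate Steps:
(7072 - 13261)*(-5407 + 43973) = -6189*38566 = -238684974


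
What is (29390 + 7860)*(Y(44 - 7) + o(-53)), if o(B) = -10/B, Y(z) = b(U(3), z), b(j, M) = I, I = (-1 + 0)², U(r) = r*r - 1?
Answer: 2346750/53 ≈ 44278.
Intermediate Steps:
U(r) = -1 + r² (U(r) = r² - 1 = -1 + r²)
I = 1 (I = (-1)² = 1)
b(j, M) = 1
Y(z) = 1
(29390 + 7860)*(Y(44 - 7) + o(-53)) = (29390 + 7860)*(1 - 10/(-53)) = 37250*(1 - 10*(-1/53)) = 37250*(1 + 10/53) = 37250*(63/53) = 2346750/53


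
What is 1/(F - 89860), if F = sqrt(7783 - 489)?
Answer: -44930/4037406153 - sqrt(7294)/8074812306 ≈ -1.1139e-5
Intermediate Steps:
F = sqrt(7294) ≈ 85.405
1/(F - 89860) = 1/(sqrt(7294) - 89860) = 1/(-89860 + sqrt(7294))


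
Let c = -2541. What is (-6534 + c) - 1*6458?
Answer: -15533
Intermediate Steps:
(-6534 + c) - 1*6458 = (-6534 - 2541) - 1*6458 = -9075 - 6458 = -15533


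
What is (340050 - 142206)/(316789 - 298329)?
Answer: 49461/4615 ≈ 10.717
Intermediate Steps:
(340050 - 142206)/(316789 - 298329) = 197844/18460 = 197844*(1/18460) = 49461/4615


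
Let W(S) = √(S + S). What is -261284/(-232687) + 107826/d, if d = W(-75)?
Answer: 261284/232687 - 17971*I*√6/5 ≈ 1.1229 - 8804.0*I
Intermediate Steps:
W(S) = √2*√S (W(S) = √(2*S) = √2*√S)
d = 5*I*√6 (d = √2*√(-75) = √2*(5*I*√3) = 5*I*√6 ≈ 12.247*I)
-261284/(-232687) + 107826/d = -261284/(-232687) + 107826/((5*I*√6)) = -261284*(-1/232687) + 107826*(-I*√6/30) = 261284/232687 - 17971*I*√6/5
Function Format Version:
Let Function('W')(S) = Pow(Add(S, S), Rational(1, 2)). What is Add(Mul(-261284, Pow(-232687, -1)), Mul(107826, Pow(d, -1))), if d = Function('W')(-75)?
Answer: Add(Rational(261284, 232687), Mul(Rational(-17971, 5), I, Pow(6, Rational(1, 2)))) ≈ Add(1.1229, Mul(-8804.0, I))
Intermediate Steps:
Function('W')(S) = Mul(Pow(2, Rational(1, 2)), Pow(S, Rational(1, 2))) (Function('W')(S) = Pow(Mul(2, S), Rational(1, 2)) = Mul(Pow(2, Rational(1, 2)), Pow(S, Rational(1, 2))))
d = Mul(5, I, Pow(6, Rational(1, 2))) (d = Mul(Pow(2, Rational(1, 2)), Pow(-75, Rational(1, 2))) = Mul(Pow(2, Rational(1, 2)), Mul(5, I, Pow(3, Rational(1, 2)))) = Mul(5, I, Pow(6, Rational(1, 2))) ≈ Mul(12.247, I))
Add(Mul(-261284, Pow(-232687, -1)), Mul(107826, Pow(d, -1))) = Add(Mul(-261284, Pow(-232687, -1)), Mul(107826, Pow(Mul(5, I, Pow(6, Rational(1, 2))), -1))) = Add(Mul(-261284, Rational(-1, 232687)), Mul(107826, Mul(Rational(-1, 30), I, Pow(6, Rational(1, 2))))) = Add(Rational(261284, 232687), Mul(Rational(-17971, 5), I, Pow(6, Rational(1, 2))))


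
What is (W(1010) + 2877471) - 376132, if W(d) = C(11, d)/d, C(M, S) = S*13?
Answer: 2501352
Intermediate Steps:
C(M, S) = 13*S
W(d) = 13 (W(d) = (13*d)/d = 13)
(W(1010) + 2877471) - 376132 = (13 + 2877471) - 376132 = 2877484 - 376132 = 2501352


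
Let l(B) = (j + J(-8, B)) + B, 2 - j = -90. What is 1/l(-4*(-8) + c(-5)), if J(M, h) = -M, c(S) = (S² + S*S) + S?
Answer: 1/177 ≈ 0.0056497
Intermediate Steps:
j = 92 (j = 2 - 1*(-90) = 2 + 90 = 92)
c(S) = S + 2*S² (c(S) = (S² + S²) + S = 2*S² + S = S + 2*S²)
l(B) = 100 + B (l(B) = (92 - 1*(-8)) + B = (92 + 8) + B = 100 + B)
1/l(-4*(-8) + c(-5)) = 1/(100 + (-4*(-8) - 5*(1 + 2*(-5)))) = 1/(100 + (32 - 5*(1 - 10))) = 1/(100 + (32 - 5*(-9))) = 1/(100 + (32 + 45)) = 1/(100 + 77) = 1/177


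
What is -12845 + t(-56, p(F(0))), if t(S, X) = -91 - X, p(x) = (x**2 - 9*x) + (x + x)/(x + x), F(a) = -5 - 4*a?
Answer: -13007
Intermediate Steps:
p(x) = 1 + x**2 - 9*x (p(x) = (x**2 - 9*x) + (2*x)/((2*x)) = (x**2 - 9*x) + (2*x)*(1/(2*x)) = (x**2 - 9*x) + 1 = 1 + x**2 - 9*x)
-12845 + t(-56, p(F(0))) = -12845 + (-91 - (1 + (-5 - 4*0)**2 - 9*(-5 - 4*0))) = -12845 + (-91 - (1 + (-5 + 0)**2 - 9*(-5 + 0))) = -12845 + (-91 - (1 + (-5)**2 - 9*(-5))) = -12845 + (-91 - (1 + 25 + 45)) = -12845 + (-91 - 1*71) = -12845 + (-91 - 71) = -12845 - 162 = -13007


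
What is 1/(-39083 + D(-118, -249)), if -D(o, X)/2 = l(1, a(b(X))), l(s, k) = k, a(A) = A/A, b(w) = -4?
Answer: -1/39085 ≈ -2.5585e-5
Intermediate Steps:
a(A) = 1
D(o, X) = -2 (D(o, X) = -2*1 = -2)
1/(-39083 + D(-118, -249)) = 1/(-39083 - 2) = 1/(-39085) = -1/39085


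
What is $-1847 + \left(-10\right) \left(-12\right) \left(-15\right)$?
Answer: $-3647$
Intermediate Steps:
$-1847 + \left(-10\right) \left(-12\right) \left(-15\right) = -1847 + 120 \left(-15\right) = -1847 - 1800 = -3647$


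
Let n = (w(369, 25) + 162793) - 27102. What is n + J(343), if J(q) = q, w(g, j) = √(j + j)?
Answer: 136034 + 5*√2 ≈ 1.3604e+5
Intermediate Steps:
w(g, j) = √2*√j (w(g, j) = √(2*j) = √2*√j)
n = 135691 + 5*√2 (n = (√2*√25 + 162793) - 27102 = (√2*5 + 162793) - 27102 = (5*√2 + 162793) - 27102 = (162793 + 5*√2) - 27102 = 135691 + 5*√2 ≈ 1.3570e+5)
n + J(343) = (135691 + 5*√2) + 343 = 136034 + 5*√2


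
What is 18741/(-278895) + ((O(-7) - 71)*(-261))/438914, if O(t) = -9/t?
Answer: -3676252093/142812740035 ≈ -0.025742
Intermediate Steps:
18741/(-278895) + ((O(-7) - 71)*(-261))/438914 = 18741/(-278895) + ((-9/(-7) - 71)*(-261))/438914 = 18741*(-1/278895) + ((-9*(-⅐) - 71)*(-261))*(1/438914) = -6247/92965 + ((9/7 - 71)*(-261))*(1/438914) = -6247/92965 - 488/7*(-261)*(1/438914) = -6247/92965 + (127368/7)*(1/438914) = -6247/92965 + 63684/1536199 = -3676252093/142812740035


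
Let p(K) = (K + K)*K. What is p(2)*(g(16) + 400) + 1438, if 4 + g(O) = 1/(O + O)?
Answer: 18425/4 ≈ 4606.3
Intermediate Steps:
g(O) = -4 + 1/(2*O) (g(O) = -4 + 1/(O + O) = -4 + 1/(2*O))
p(K) = 2*K² (p(K) = (2*K)*K = 2*K²)
p(2)*(g(16) + 400) + 1438 = (2*2²)*((-4 + (½)/16) + 400) + 1438 = (2*4)*((-4 + (½)*(1/16)) + 400) + 1438 = 8*((-4 + 1/32) + 400) + 1438 = 8*(-127/32 + 400) + 1438 = 8*(12673/32) + 1438 = 12673/4 + 1438 = 18425/4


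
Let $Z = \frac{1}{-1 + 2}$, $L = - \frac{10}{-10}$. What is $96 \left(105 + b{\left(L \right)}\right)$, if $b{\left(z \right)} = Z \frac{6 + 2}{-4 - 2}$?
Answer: $9952$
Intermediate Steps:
$L = 1$ ($L = \left(-10\right) \left(- \frac{1}{10}\right) = 1$)
$Z = 1$ ($Z = 1^{-1} = 1$)
$b{\left(z \right)} = - \frac{4}{3}$ ($b{\left(z \right)} = 1 \frac{6 + 2}{-4 - 2} = 1 \frac{8}{-6} = 1 \cdot 8 \left(- \frac{1}{6}\right) = 1 \left(- \frac{4}{3}\right) = - \frac{4}{3}$)
$96 \left(105 + b{\left(L \right)}\right) = 96 \left(105 - \frac{4}{3}\right) = 96 \cdot \frac{311}{3} = 9952$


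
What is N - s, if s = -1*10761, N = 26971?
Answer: 37732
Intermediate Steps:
s = -10761
N - s = 26971 - 1*(-10761) = 26971 + 10761 = 37732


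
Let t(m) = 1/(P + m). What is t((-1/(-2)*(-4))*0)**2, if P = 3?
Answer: 1/9 ≈ 0.11111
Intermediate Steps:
t(m) = 1/(3 + m)
t((-1/(-2)*(-4))*0)**2 = (1/(3 + (-1/(-2)*(-4))*0))**2 = (1/(3 + (-1*(-1/2)*(-4))*0))**2 = (1/(3 + ((1/2)*(-4))*0))**2 = (1/(3 - 2*0))**2 = (1/(3 + 0))**2 = (1/3)**2 = 1/9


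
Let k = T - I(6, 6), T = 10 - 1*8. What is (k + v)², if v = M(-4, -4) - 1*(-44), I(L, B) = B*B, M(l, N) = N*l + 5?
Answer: 961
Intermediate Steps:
M(l, N) = 5 + N*l
I(L, B) = B²
T = 2 (T = 10 - 8 = 2)
k = -34 (k = 2 - 1*6² = 2 - 1*36 = 2 - 36 = -34)
v = 65 (v = (5 - 4*(-4)) - 1*(-44) = (5 + 16) + 44 = 21 + 44 = 65)
(k + v)² = (-34 + 65)² = 31² = 961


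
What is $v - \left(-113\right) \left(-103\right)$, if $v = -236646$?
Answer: $-248285$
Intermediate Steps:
$v - \left(-113\right) \left(-103\right) = -236646 - \left(-113\right) \left(-103\right) = -236646 - 11639 = -248285$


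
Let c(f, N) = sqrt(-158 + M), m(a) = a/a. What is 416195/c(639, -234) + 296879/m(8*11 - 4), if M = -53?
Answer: 296879 - 416195*I*sqrt(211)/211 ≈ 2.9688e+5 - 28652.0*I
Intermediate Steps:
m(a) = 1
c(f, N) = I*sqrt(211) (c(f, N) = sqrt(-158 - 53) = sqrt(-211) = I*sqrt(211))
416195/c(639, -234) + 296879/m(8*11 - 4) = 416195/((I*sqrt(211))) + 296879/1 = 416195*(-I*sqrt(211)/211) + 296879*1 = -416195*I*sqrt(211)/211 + 296879 = 296879 - 416195*I*sqrt(211)/211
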